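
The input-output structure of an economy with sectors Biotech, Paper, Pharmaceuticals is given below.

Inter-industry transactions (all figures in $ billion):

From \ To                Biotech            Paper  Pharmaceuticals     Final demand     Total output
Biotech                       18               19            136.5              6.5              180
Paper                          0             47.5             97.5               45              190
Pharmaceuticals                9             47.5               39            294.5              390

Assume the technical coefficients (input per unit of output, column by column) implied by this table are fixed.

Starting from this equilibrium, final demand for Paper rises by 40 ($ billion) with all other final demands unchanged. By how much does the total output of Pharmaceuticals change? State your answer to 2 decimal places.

Technical coefficients a_ij = z_ij / X_j:
  a_11 = 18/180 = 0.10, a_21 = 0/180 = 0.00, a_31 = 9/180 = 0.05
  a_12 = 19/190 = 0.10, a_22 = 47.5/190 = 0.25, a_32 = 47.5/190 = 0.25
  a_13 = 136.5/390 = 0.35, a_23 = 97.5/390 = 0.25, a_33 = 39/390 = 0.10
I − A =
  [   0.90    -0.10    -0.35]
  [   0.00     0.75    -0.25]
  [  -0.05    -0.25     0.90]
Cofactors of I−A, C_ij = (−1)^(i+j)·(minor ij) (rows/columns in the sector order above):
  C_11 = (0.75)(0.90) − (-0.25)(-0.25) = 0.6125
  C_12 = −[(0.00)(0.90) − (-0.25)(-0.05)] = 0.0125
  C_13 = (0.00)(-0.25) − (0.75)(-0.05) = 0.0375
  C_21 = −[(-0.10)(0.90) − (-0.35)(-0.25)] = 0.1775
  C_22 = (0.90)(0.90) − (-0.35)(-0.05) = 0.7925
  C_23 = −[(0.90)(-0.25) − (-0.10)(-0.05)] = 0.2300
  C_31 = (-0.10)(-0.25) − (-0.35)(0.75) = 0.2875
  C_32 = −[(0.90)(-0.25) − (-0.35)(0.00)] = 0.2250
  C_33 = (0.90)(0.75) − (-0.10)(0.00) = 0.6750
det(I−A) = Σ_j (I−A)_1j·C_1j = (0.90)(0.6125) + (-0.10)(0.0125) + (-0.35)(0.0375) = 0.536875
adj(I−A) = Cᵀ =
  [ 0.6125   0.1775   0.2875]
  [ 0.0125   0.7925   0.2250]
  [ 0.0375   0.2300   0.6750]
(I − A)⁻¹ = adj(I−A) / det(I−A) ≈
  [   1.1409     0.3306     0.5355]
  [   0.0233     1.4761     0.4191]
  [   0.0698     0.4284     1.2573]
Δx = (I − A)⁻¹ Δd with Δd having +40 in the Paper component and 0 elsewhere.
So Δx_3 = L_32 · (+40), where L_32 = adj(I−A)_32 / det(I−A) = 0.2300 / 0.536875.
Δx_3 = 0.2300 × (+40) / 0.536875 = 9.20 / 0.536875 ≈ 17.14.

Δx_3 = 17.14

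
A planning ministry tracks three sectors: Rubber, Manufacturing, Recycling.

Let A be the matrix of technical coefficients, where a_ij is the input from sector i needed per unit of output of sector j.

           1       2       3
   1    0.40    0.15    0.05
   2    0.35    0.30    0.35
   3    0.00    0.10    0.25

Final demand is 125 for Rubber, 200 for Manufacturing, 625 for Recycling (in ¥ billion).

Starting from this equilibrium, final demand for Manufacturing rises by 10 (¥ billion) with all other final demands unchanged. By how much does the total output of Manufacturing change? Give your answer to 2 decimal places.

Δx_2 = 17.80

I − A =
  [   0.60    -0.15    -0.05]
  [  -0.35     0.70    -0.35]
  [   0.00    -0.10     0.75]
Cofactors of I−A, C_ij = (−1)^(i+j)·(minor ij) (rows/columns in the sector order above):
  C_11 = (0.70)(0.75) − (-0.35)(-0.10) = 0.4900
  C_12 = −[(-0.35)(0.75) − (-0.35)(0.00)] = 0.2625
  C_13 = (-0.35)(-0.10) − (0.70)(0.00) = 0.0350
  C_21 = −[(-0.15)(0.75) − (-0.05)(-0.10)] = 0.1175
  C_22 = (0.60)(0.75) − (-0.05)(0.00) = 0.4500
  C_23 = −[(0.60)(-0.10) − (-0.15)(0.00)] = 0.0600
  C_31 = (-0.15)(-0.35) − (-0.05)(0.70) = 0.0875
  C_32 = −[(0.60)(-0.35) − (-0.05)(-0.35)] = 0.2275
  C_33 = (0.60)(0.70) − (-0.15)(-0.35) = 0.3675
det(I−A) = Σ_j (I−A)_1j·C_1j = (0.60)(0.4900) + (-0.15)(0.2625) + (-0.05)(0.0350) = 0.252875
adj(I−A) = Cᵀ =
  [ 0.4900   0.1175   0.0875]
  [ 0.2625   0.4500   0.2275]
  [ 0.0350   0.0600   0.3675]
(I − A)⁻¹ = adj(I−A) / det(I−A) ≈
  [   1.9377     0.4647     0.3460]
  [   1.0381     1.7795     0.8997]
  [   0.1384     0.2373     1.4533]
Δx = (I − A)⁻¹ Δd with Δd having +10 in the Manufacturing component and 0 elsewhere.
So Δx_2 = L_22 · (+10), where L_22 = adj(I−A)_22 / det(I−A) = 0.4500 / 0.252875.
Δx_2 = 0.4500 × (+10) / 0.252875 = 4.50 / 0.252875 ≈ 17.80.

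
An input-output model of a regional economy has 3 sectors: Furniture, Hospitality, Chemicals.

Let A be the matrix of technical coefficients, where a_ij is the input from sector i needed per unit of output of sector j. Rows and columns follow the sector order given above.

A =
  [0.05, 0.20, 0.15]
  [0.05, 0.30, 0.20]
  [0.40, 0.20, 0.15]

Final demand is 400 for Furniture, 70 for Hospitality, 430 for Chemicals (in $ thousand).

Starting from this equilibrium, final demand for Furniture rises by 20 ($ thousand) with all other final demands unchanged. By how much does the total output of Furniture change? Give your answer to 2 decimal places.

Δx_F = 24.17

I − A =
  [   0.95    -0.20    -0.15]
  [  -0.05     0.70    -0.20]
  [  -0.40    -0.20     0.85]
Cofactors of I−A, C_ij = (−1)^(i+j)·(minor ij) (rows/columns in the sector order above):
  C_11 = (0.70)(0.85) − (-0.20)(-0.20) = 0.5550
  C_12 = −[(-0.05)(0.85) − (-0.20)(-0.40)] = 0.1225
  C_13 = (-0.05)(-0.20) − (0.70)(-0.40) = 0.2900
  C_21 = −[(-0.20)(0.85) − (-0.15)(-0.20)] = 0.2000
  C_22 = (0.95)(0.85) − (-0.15)(-0.40) = 0.7475
  C_23 = −[(0.95)(-0.20) − (-0.20)(-0.40)] = 0.2700
  C_31 = (-0.20)(-0.20) − (-0.15)(0.70) = 0.1450
  C_32 = −[(0.95)(-0.20) − (-0.15)(-0.05)] = 0.1975
  C_33 = (0.95)(0.70) − (-0.20)(-0.05) = 0.6550
det(I−A) = Σ_j (I−A)_1j·C_1j = (0.95)(0.5550) + (-0.20)(0.1225) + (-0.15)(0.2900) = 0.45925
adj(I−A) = Cᵀ =
  [ 0.5550   0.2000   0.1450]
  [ 0.1225   0.7475   0.1975]
  [ 0.2900   0.2700   0.6550]
(I − A)⁻¹ = adj(I−A) / det(I−A) ≈
  [   1.2085     0.4355     0.3157]
  [   0.2667     1.6277     0.4300]
  [   0.6315     0.5879     1.4262]
Δx = (I − A)⁻¹ Δd with Δd having +20 in the Furniture component and 0 elsewhere.
So Δx_F = L_FF · (+20), where L_FF = adj(I−A)_FF / det(I−A) = 0.5550 / 0.45925.
Δx_F = 0.5550 × (+20) / 0.45925 = 11.10 / 0.45925 ≈ 24.17.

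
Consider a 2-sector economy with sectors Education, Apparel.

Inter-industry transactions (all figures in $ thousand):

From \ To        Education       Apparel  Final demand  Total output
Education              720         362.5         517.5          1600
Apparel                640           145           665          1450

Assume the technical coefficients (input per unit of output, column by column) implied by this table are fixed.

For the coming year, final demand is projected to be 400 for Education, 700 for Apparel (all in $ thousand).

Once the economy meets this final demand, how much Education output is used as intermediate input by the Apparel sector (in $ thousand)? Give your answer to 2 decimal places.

z_EA = 344.94

Technical coefficients a_ij = z_ij / X_j:
  a_EE = 720/1600 = 0.45, a_AE = 640/1600 = 0.40
  a_EA = 362.5/1450 = 0.25, a_AA = 145/1450 = 0.10
I − A =
  [   0.55    -0.25]
  [  -0.40     0.90]
det(I−A) = (0.55)(0.90) − (-0.25)(-0.40) = 0.3950
adj(I−A) = [[0.90, 0.25], [0.40, 0.55]]
(I − A)⁻¹ = adj(I−A) / det(I−A) ≈
  [   2.2785     0.6329]
  [   1.0127     1.3924]
First solve x = (I − A)⁻¹ d = adj(I−A)·d / det(I−A); in particular x_A = (0.40·400 + 0.55·700) / 0.3950 = 545.00 / 0.3950 ≈ 1379.7468.
Intermediate flow from E to A: z_EA = a_EA · x_A = 0.25 × 545.00 / 0.3950 = 136.25 / 0.3950 ≈ 344.94.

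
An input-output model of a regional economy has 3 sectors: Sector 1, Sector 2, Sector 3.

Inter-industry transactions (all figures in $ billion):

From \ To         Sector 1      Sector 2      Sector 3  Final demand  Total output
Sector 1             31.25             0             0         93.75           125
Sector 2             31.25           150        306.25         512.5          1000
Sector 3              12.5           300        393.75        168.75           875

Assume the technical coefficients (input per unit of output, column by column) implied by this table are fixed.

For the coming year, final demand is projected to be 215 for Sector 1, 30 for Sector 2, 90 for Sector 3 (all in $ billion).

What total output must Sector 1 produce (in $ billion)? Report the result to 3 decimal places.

x_1 = 286.667

Technical coefficients a_ij = z_ij / X_j:
  a_11 = 31.25/125 = 0.25, a_21 = 31.25/125 = 0.25, a_31 = 12.5/125 = 0.10
  a_12 = 0/1000 = 0.00, a_22 = 150/1000 = 0.15, a_32 = 300/1000 = 0.30
  a_13 = 0/875 = 0.00, a_23 = 306.25/875 = 0.35, a_33 = 393.75/875 = 0.45
I − A =
  [   0.75     0.00     0.00]
  [  -0.25     0.85    -0.35]
  [  -0.10    -0.30     0.55]
Cofactors of I−A, C_ij = (−1)^(i+j)·(minor ij) (rows/columns in the sector order above):
  C_11 = (0.85)(0.55) − (-0.35)(-0.30) = 0.3625
  C_12 = −[(-0.25)(0.55) − (-0.35)(-0.10)] = 0.1725
  C_13 = (-0.25)(-0.30) − (0.85)(-0.10) = 0.1600
  C_21 = −[(0.00)(0.55) − (0.00)(-0.30)] = 0.0000
  C_22 = (0.75)(0.55) − (0.00)(-0.10) = 0.4125
  C_23 = −[(0.75)(-0.30) − (0.00)(-0.10)] = 0.2250
  C_31 = (0.00)(-0.35) − (0.00)(0.85) = 0.0000
  C_32 = −[(0.75)(-0.35) − (0.00)(-0.25)] = 0.2625
  C_33 = (0.75)(0.85) − (0.00)(-0.25) = 0.6375
det(I−A) = Σ_j (I−A)_1j·C_1j = (0.75)(0.3625) + (0.00)(0.1725) + (0.00)(0.1600) = 0.271875
adj(I−A) = Cᵀ =
  [ 0.3625   0.0000   0.0000]
  [ 0.1725   0.4125   0.2625]
  [ 0.1600   0.2250   0.6375]
(I − A)⁻¹ = adj(I−A) / det(I−A) ≈
  [   1.3333     0.0000     0.0000]
  [   0.6345     1.5172     0.9655]
  [   0.5885     0.8276     2.3448]
x = (I − A)⁻¹ d = adj(I−A)·d / det(I−A), with det(I−A) = 0.271875:
  x_1 = (0.3625·215 + 0.0000·30 + 0.0000·90) / 0.271875 = 77.9375 / 0.271875 ≈ 286.667
  x_2 = (0.1725·215 + 0.4125·30 + 0.2625·90) / 0.271875 = 73.0875 / 0.271875 ≈ 268.828
  x_3 = (0.1600·215 + 0.2250·30 + 0.6375·90) / 0.271875 = 98.525 / 0.271875 ≈ 362.391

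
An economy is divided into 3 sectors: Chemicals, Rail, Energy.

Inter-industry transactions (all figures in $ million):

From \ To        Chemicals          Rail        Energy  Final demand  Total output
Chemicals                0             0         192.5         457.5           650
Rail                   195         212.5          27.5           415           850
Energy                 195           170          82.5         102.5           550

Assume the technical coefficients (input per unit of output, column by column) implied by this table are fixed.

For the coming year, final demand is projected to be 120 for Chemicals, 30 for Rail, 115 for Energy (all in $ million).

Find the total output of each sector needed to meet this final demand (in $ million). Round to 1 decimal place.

x_C = 203.9, x_R = 137.5, x_E = 239.6

Technical coefficients a_ij = z_ij / X_j:
  a_CC = 0/650 = 0.00, a_RC = 195/650 = 0.30, a_EC = 195/650 = 0.30
  a_CR = 0/850 = 0.00, a_RR = 212.5/850 = 0.25, a_ER = 170/850 = 0.20
  a_CE = 192.5/550 = 0.35, a_RE = 27.5/550 = 0.05, a_EE = 82.5/550 = 0.15
I − A =
  [   1.00     0.00    -0.35]
  [  -0.30     0.75    -0.05]
  [  -0.30    -0.20     0.85]
Cofactors of I−A, C_ij = (−1)^(i+j)·(minor ij) (rows/columns in the sector order above):
  C_11 = (0.75)(0.85) − (-0.05)(-0.20) = 0.6275
  C_12 = −[(-0.30)(0.85) − (-0.05)(-0.30)] = 0.2700
  C_13 = (-0.30)(-0.20) − (0.75)(-0.30) = 0.2850
  C_21 = −[(0.00)(0.85) − (-0.35)(-0.20)] = 0.0700
  C_22 = (1.00)(0.85) − (-0.35)(-0.30) = 0.7450
  C_23 = −[(1.00)(-0.20) − (0.00)(-0.30)] = 0.2000
  C_31 = (0.00)(-0.05) − (-0.35)(0.75) = 0.2625
  C_32 = −[(1.00)(-0.05) − (-0.35)(-0.30)] = 0.1550
  C_33 = (1.00)(0.75) − (0.00)(-0.30) = 0.7500
det(I−A) = Σ_j (I−A)_1j·C_1j = (1.00)(0.6275) + (0.00)(0.2700) + (-0.35)(0.2850) = 0.52775
adj(I−A) = Cᵀ =
  [ 0.6275   0.0700   0.2625]
  [ 0.2700   0.7450   0.1550]
  [ 0.2850   0.2000   0.7500]
(I − A)⁻¹ = adj(I−A) / det(I−A) ≈
  [   1.1890     0.1326     0.4974]
  [   0.5116     1.4117     0.2937]
  [   0.5400     0.3790     1.4211]
x = (I − A)⁻¹ d = adj(I−A)·d / det(I−A), with det(I−A) = 0.52775:
  x_C = (0.6275·120 + 0.0700·30 + 0.2625·115) / 0.52775 = 107.5875 / 0.52775 ≈ 203.9
  x_R = (0.2700·120 + 0.7450·30 + 0.1550·115) / 0.52775 = 72.575 / 0.52775 ≈ 137.5
  x_E = (0.2850·120 + 0.2000·30 + 0.7500·115) / 0.52775 = 126.45 / 0.52775 ≈ 239.6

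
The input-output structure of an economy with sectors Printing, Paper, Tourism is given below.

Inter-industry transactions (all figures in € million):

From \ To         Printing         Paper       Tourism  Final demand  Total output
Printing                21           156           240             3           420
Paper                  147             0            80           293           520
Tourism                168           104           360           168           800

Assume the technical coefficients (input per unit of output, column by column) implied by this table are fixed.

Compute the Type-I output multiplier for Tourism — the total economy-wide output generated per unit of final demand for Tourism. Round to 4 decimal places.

Technical coefficients a_ij = z_ij / X_j:
  a_11 = 21/420 = 0.05, a_21 = 147/420 = 0.35, a_31 = 168/420 = 0.40
  a_12 = 156/520 = 0.30, a_22 = 0/520 = 0.00, a_32 = 104/520 = 0.20
  a_13 = 240/800 = 0.30, a_23 = 80/800 = 0.10, a_33 = 360/800 = 0.45
I − A =
  [   0.95    -0.30    -0.30]
  [  -0.35     1.00    -0.10]
  [  -0.40    -0.20     0.55]
Cofactors of I−A, C_ij = (−1)^(i+j)·(minor ij) (rows/columns in the sector order above):
  C_11 = (1.00)(0.55) − (-0.10)(-0.20) = 0.5300
  C_12 = −[(-0.35)(0.55) − (-0.10)(-0.40)] = 0.2325
  C_13 = (-0.35)(-0.20) − (1.00)(-0.40) = 0.4700
  C_21 = −[(-0.30)(0.55) − (-0.30)(-0.20)] = 0.2250
  C_22 = (0.95)(0.55) − (-0.30)(-0.40) = 0.4025
  C_23 = −[(0.95)(-0.20) − (-0.30)(-0.40)] = 0.3100
  C_31 = (-0.30)(-0.10) − (-0.30)(1.00) = 0.3300
  C_32 = −[(0.95)(-0.10) − (-0.30)(-0.35)] = 0.2000
  C_33 = (0.95)(1.00) − (-0.30)(-0.35) = 0.8450
det(I−A) = Σ_j (I−A)_1j·C_1j = (0.95)(0.5300) + (-0.30)(0.2325) + (-0.30)(0.4700) = 0.29275
adj(I−A) = Cᵀ =
  [ 0.5300   0.2250   0.3300]
  [ 0.2325   0.4025   0.2000]
  [ 0.4700   0.3100   0.8450]
(I − A)⁻¹ = adj(I−A) / det(I−A) ≈
  [   1.81042     0.76857     1.12724]
  [   0.79419     1.37489     0.68318]
  [   1.60547     1.05892     2.88642]
The output multiplier for sector j is the column-j sum of the Leontief inverse (I − A)⁻¹ = adj(I−A) / det(I−A).
Column 3 of adj(I−A): (0.3300, 0.2000, 0.8450); det(I−A) = 0.29275.
m_3 = (0.3300 + 0.2000 + 0.8450) / 0.29275 = 1.375 / 0.29275 ≈ 4.6968.

m_3 = 4.6968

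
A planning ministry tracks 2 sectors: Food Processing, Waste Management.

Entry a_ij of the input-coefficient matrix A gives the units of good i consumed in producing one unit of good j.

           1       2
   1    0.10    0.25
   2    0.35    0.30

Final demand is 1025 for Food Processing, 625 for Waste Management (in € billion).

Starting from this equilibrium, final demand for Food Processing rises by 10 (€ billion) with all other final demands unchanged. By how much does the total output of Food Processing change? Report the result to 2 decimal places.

Δx_1 = 12.90

I − A =
  [   0.90    -0.25]
  [  -0.35     0.70]
det(I−A) = (0.90)(0.70) − (-0.25)(-0.35) = 0.5425
adj(I−A) = [[0.70, 0.25], [0.35, 0.90]]
(I − A)⁻¹ = adj(I−A) / det(I−A) ≈
  [   1.2903     0.4608]
  [   0.6452     1.6590]
Δx = (I − A)⁻¹ Δd with Δd having +10 in the Food Processing component and 0 elsewhere.
So Δx_1 = L_11 · (+10), where L_11 = adj(I−A)_11 / det(I−A) = 0.70 / 0.5425.
Δx_1 = 0.70 × (+10) / 0.5425 = 7.00 / 0.5425 ≈ 12.90.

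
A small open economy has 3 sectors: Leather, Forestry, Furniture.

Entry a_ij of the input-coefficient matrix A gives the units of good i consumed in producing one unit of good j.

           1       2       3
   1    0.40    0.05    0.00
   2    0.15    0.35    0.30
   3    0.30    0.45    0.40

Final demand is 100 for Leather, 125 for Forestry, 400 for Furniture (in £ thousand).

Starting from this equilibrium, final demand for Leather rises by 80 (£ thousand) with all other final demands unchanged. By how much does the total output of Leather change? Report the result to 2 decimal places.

Δx_1 = 141.67

I − A =
  [   0.60    -0.05     0.00]
  [  -0.15     0.65    -0.30]
  [  -0.30    -0.45     0.60]
Cofactors of I−A, C_ij = (−1)^(i+j)·(minor ij) (rows/columns in the sector order above):
  C_11 = (0.65)(0.60) − (-0.30)(-0.45) = 0.2550
  C_12 = −[(-0.15)(0.60) − (-0.30)(-0.30)] = 0.1800
  C_13 = (-0.15)(-0.45) − (0.65)(-0.30) = 0.2625
  C_21 = −[(-0.05)(0.60) − (0.00)(-0.45)] = 0.0300
  C_22 = (0.60)(0.60) − (0.00)(-0.30) = 0.3600
  C_23 = −[(0.60)(-0.45) − (-0.05)(-0.30)] = 0.2850
  C_31 = (-0.05)(-0.30) − (0.00)(0.65) = 0.0150
  C_32 = −[(0.60)(-0.30) − (0.00)(-0.15)] = 0.1800
  C_33 = (0.60)(0.65) − (-0.05)(-0.15) = 0.3825
det(I−A) = Σ_j (I−A)_1j·C_1j = (0.60)(0.2550) + (-0.05)(0.1800) + (0.00)(0.2625) = 0.1440
adj(I−A) = Cᵀ =
  [ 0.2550   0.0300   0.0150]
  [ 0.1800   0.3600   0.1800]
  [ 0.2625   0.2850   0.3825]
(I − A)⁻¹ = adj(I−A) / det(I−A) ≈
  [   1.7708     0.2083     0.1042]
  [   1.2500     2.5000     1.2500]
  [   1.8229     1.9792     2.6563]
Δx = (I − A)⁻¹ Δd with Δd having +80 in the Leather component and 0 elsewhere.
So Δx_1 = L_11 · (+80), where L_11 = adj(I−A)_11 / det(I−A) = 0.2550 / 0.1440.
Δx_1 = 0.2550 × (+80) / 0.1440 = 20.40 / 0.1440 ≈ 141.67.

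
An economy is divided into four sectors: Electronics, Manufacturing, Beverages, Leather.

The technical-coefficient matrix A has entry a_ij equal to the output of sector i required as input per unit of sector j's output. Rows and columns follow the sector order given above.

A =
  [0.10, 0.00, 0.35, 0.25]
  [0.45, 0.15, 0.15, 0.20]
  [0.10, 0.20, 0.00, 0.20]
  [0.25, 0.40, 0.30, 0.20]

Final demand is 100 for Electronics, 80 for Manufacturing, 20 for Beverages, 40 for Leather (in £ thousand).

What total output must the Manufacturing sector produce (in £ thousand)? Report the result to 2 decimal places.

x_2 = 400.98

I − A =
  [   0.90     0.00    -0.35    -0.25]
  [  -0.45     0.85    -0.15    -0.20]
  [  -0.10    -0.20     1.00    -0.20]
  [  -0.25    -0.40    -0.30     0.80]
Compute the cofactors C_ij = (−1)^(i+j)·(3×3 minor ij) of I−A; the adjugate is their transpose:
adj(I−A) = Cᵀ =
  [ 0.501000   0.199000   0.288750   0.278500]
  [ 0.408500   0.550500   0.329875   0.347750]
  [ 0.220500   0.213500   0.441875   0.232750]
  [ 0.443500   0.417500   0.420875   0.676750]
det(I−A) = Σ_j (I−A)_1j·C_1j = (0.90)(0.501000) + (0.00)(0.408500) + (-0.35)(0.220500) + (-0.25)(0.443500) = 0.26285
(I − A)⁻¹ = adj(I−A) / det(I−A) ≈
  [   1.9060     0.7571     1.0985     1.0595]
  [   1.5541     2.0944     1.2550     1.3230]
  [   0.8389     0.8123     1.6811     0.8855]
  [   1.6873     1.5884     1.6012     2.5747]
x = (I − A)⁻¹ d = adj(I−A)·d / det(I−A), with det(I−A) = 0.26285:
  x_1 = (0.501000·100 + 0.199000·80 + 0.288750·20 + 0.278500·40) / 0.26285 = 82.935 / 0.26285 ≈ 315.52
  x_2 = (0.408500·100 + 0.550500·80 + 0.329875·20 + 0.347750·40) / 0.26285 = 105.3975 / 0.26285 ≈ 400.98
  x_3 = (0.220500·100 + 0.213500·80 + 0.441875·20 + 0.232750·40) / 0.26285 = 57.2775 / 0.26285 ≈ 217.91
  x_4 = (0.443500·100 + 0.417500·80 + 0.420875·20 + 0.676750·40) / 0.26285 = 113.2375 / 0.26285 ≈ 430.81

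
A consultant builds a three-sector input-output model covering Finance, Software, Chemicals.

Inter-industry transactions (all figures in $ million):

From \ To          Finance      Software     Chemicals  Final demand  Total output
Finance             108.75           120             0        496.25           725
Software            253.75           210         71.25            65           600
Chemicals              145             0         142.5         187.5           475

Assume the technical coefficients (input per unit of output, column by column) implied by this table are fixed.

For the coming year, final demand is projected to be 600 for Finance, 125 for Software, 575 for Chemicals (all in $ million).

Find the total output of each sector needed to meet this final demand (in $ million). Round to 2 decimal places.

x_1 = 927.66, x_2 = 942.54, x_3 = 1086.47

Technical coefficients a_ij = z_ij / X_j:
  a_11 = 108.75/725 = 0.15, a_21 = 253.75/725 = 0.35, a_31 = 145/725 = 0.20
  a_12 = 120/600 = 0.20, a_22 = 210/600 = 0.35, a_32 = 0/600 = 0.00
  a_13 = 0/475 = 0.00, a_23 = 71.25/475 = 0.15, a_33 = 142.5/475 = 0.30
I − A =
  [   0.85    -0.20     0.00]
  [  -0.35     0.65    -0.15]
  [  -0.20     0.00     0.70]
Cofactors of I−A, C_ij = (−1)^(i+j)·(minor ij) (rows/columns in the sector order above):
  C_11 = (0.65)(0.70) − (-0.15)(0.00) = 0.4550
  C_12 = −[(-0.35)(0.70) − (-0.15)(-0.20)] = 0.2750
  C_13 = (-0.35)(0.00) − (0.65)(-0.20) = 0.1300
  C_21 = −[(-0.20)(0.70) − (0.00)(0.00)] = 0.1400
  C_22 = (0.85)(0.70) − (0.00)(-0.20) = 0.5950
  C_23 = −[(0.85)(0.00) − (-0.20)(-0.20)] = 0.0400
  C_31 = (-0.20)(-0.15) − (0.00)(0.65) = 0.0300
  C_32 = −[(0.85)(-0.15) − (0.00)(-0.35)] = 0.1275
  C_33 = (0.85)(0.65) − (-0.20)(-0.35) = 0.4825
det(I−A) = Σ_j (I−A)_1j·C_1j = (0.85)(0.4550) + (-0.20)(0.2750) + (0.00)(0.1300) = 0.33175
adj(I−A) = Cᵀ =
  [ 0.4550   0.1400   0.0300]
  [ 0.2750   0.5950   0.1275]
  [ 0.1300   0.0400   0.4825]
(I − A)⁻¹ = adj(I−A) / det(I−A) ≈
  [   1.3715     0.4220     0.0904]
  [   0.8289     1.7935     0.3843]
  [   0.3919     0.1206     1.4544]
x = (I − A)⁻¹ d = adj(I−A)·d / det(I−A), with det(I−A) = 0.33175:
  x_1 = (0.4550·600 + 0.1400·125 + 0.0300·575) / 0.33175 = 307.75 / 0.33175 ≈ 927.66
  x_2 = (0.2750·600 + 0.5950·125 + 0.1275·575) / 0.33175 = 312.6875 / 0.33175 ≈ 942.54
  x_3 = (0.1300·600 + 0.0400·125 + 0.4825·575) / 0.33175 = 360.4375 / 0.33175 ≈ 1086.47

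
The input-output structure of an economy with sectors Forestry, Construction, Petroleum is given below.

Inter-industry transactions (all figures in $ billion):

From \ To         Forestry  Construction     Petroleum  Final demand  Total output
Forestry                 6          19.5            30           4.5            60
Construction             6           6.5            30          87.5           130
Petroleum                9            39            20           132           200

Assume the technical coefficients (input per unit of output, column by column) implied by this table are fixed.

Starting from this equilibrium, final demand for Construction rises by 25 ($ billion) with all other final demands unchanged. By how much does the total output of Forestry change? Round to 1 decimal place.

Δx_F = 6.6

Technical coefficients a_ij = z_ij / X_j:
  a_FF = 6/60 = 0.10, a_CF = 6/60 = 0.10, a_PF = 9/60 = 0.15
  a_FC = 19.5/130 = 0.15, a_CC = 6.5/130 = 0.05, a_PC = 39/130 = 0.30
  a_FP = 30/200 = 0.15, a_CP = 30/200 = 0.15, a_PP = 20/200 = 0.10
I − A =
  [   0.90    -0.15    -0.15]
  [  -0.10     0.95    -0.15]
  [  -0.15    -0.30     0.90]
Cofactors of I−A, C_ij = (−1)^(i+j)·(minor ij) (rows/columns in the sector order above):
  C_11 = (0.95)(0.90) − (-0.15)(-0.30) = 0.8100
  C_12 = −[(-0.10)(0.90) − (-0.15)(-0.15)] = 0.1125
  C_13 = (-0.10)(-0.30) − (0.95)(-0.15) = 0.1725
  C_21 = −[(-0.15)(0.90) − (-0.15)(-0.30)] = 0.1800
  C_22 = (0.90)(0.90) − (-0.15)(-0.15) = 0.7875
  C_23 = −[(0.90)(-0.30) − (-0.15)(-0.15)] = 0.2925
  C_31 = (-0.15)(-0.15) − (-0.15)(0.95) = 0.1650
  C_32 = −[(0.90)(-0.15) − (-0.15)(-0.10)] = 0.1500
  C_33 = (0.90)(0.95) − (-0.15)(-0.10) = 0.8400
det(I−A) = Σ_j (I−A)_1j·C_1j = (0.90)(0.8100) + (-0.15)(0.1125) + (-0.15)(0.1725) = 0.68625
adj(I−A) = Cᵀ =
  [ 0.8100   0.1800   0.1650]
  [ 0.1125   0.7875   0.1500]
  [ 0.1725   0.2925   0.8400]
(I − A)⁻¹ = adj(I−A) / det(I−A) ≈
  [   1.1803     0.2623     0.2404]
  [   0.1639     1.1475     0.2186]
  [   0.2514     0.4262     1.2240]
Δx = (I − A)⁻¹ Δd with Δd having +25 in the Construction component and 0 elsewhere.
So Δx_F = L_FC · (+25), where L_FC = adj(I−A)_FC / det(I−A) = 0.1800 / 0.68625.
Δx_F = 0.1800 × (+25) / 0.68625 = 4.50 / 0.68625 ≈ 6.6.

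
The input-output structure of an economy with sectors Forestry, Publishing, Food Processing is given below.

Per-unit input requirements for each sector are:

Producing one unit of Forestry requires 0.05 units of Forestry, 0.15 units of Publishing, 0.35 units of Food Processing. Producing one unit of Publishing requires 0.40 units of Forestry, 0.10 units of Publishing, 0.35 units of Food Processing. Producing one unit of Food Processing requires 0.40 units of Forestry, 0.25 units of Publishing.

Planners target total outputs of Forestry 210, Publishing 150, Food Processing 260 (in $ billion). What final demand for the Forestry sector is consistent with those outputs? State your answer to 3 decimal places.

I − A =
  [   0.95    -0.40    -0.40]
  [  -0.15     0.90    -0.25]
  [  -0.35    -0.35     1.00]
d = (I − A) x:
  d_1 = (+0.95)·210 + (-0.40)·150 + (-0.40)·260 = 35.500
  d_2 = (-0.15)·210 + (+0.90)·150 + (-0.25)·260 = 38.500
  d_3 = (-0.35)·210 + (-0.35)·150 + (+1.00)·260 = 134.000

d_1 = 35.500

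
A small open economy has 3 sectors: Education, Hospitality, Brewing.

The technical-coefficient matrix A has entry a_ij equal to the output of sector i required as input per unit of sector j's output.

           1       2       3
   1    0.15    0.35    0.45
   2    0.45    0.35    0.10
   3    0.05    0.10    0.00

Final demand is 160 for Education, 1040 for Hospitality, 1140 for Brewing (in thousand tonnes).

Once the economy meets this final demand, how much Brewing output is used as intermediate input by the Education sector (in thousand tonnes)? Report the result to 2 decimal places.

z_31 = 126.70

I − A =
  [   0.85    -0.35    -0.45]
  [  -0.45     0.65    -0.10]
  [  -0.05    -0.10     1.00]
Cofactors of I−A, C_ij = (−1)^(i+j)·(minor ij) (rows/columns in the sector order above):
  C_11 = (0.65)(1.00) − (-0.10)(-0.10) = 0.6400
  C_12 = −[(-0.45)(1.00) − (-0.10)(-0.05)] = 0.4550
  C_13 = (-0.45)(-0.10) − (0.65)(-0.05) = 0.0775
  C_21 = −[(-0.35)(1.00) − (-0.45)(-0.10)] = 0.3950
  C_22 = (0.85)(1.00) − (-0.45)(-0.05) = 0.8275
  C_23 = −[(0.85)(-0.10) − (-0.35)(-0.05)] = 0.1025
  C_31 = (-0.35)(-0.10) − (-0.45)(0.65) = 0.3275
  C_32 = −[(0.85)(-0.10) − (-0.45)(-0.45)] = 0.2875
  C_33 = (0.85)(0.65) − (-0.35)(-0.45) = 0.3950
det(I−A) = Σ_j (I−A)_1j·C_1j = (0.85)(0.6400) + (-0.35)(0.4550) + (-0.45)(0.0775) = 0.349875
adj(I−A) = Cᵀ =
  [ 0.6400   0.3950   0.3275]
  [ 0.4550   0.8275   0.2875]
  [ 0.0775   0.1025   0.3950]
(I − A)⁻¹ = adj(I−A) / det(I−A) ≈
  [   1.8292     1.1290     0.9360]
  [   1.3005     2.3651     0.8217]
  [   0.2215     0.2930     1.1290]
First solve x = (I − A)⁻¹ d = adj(I−A)·d / det(I−A); in particular x_1 = (0.6400·160 + 0.3950·1040 + 0.3275·1140) / 0.349875 = 886.55 / 0.349875 ≈ 2533.9050.
Intermediate flow from 3 to 1: z_31 = a_31 · x_1 = 0.05 × 886.55 / 0.349875 = 44.3275 / 0.349875 ≈ 126.70.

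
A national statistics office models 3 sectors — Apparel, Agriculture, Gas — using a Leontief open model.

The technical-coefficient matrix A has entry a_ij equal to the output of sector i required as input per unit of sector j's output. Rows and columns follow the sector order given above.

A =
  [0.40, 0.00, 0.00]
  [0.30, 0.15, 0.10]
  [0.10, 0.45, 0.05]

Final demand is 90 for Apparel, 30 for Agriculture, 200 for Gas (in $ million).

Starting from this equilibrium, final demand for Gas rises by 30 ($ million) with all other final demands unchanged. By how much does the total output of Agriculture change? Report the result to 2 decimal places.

Δx_2 = 3.93

I − A =
  [   0.60     0.00     0.00]
  [  -0.30     0.85    -0.10]
  [  -0.10    -0.45     0.95]
Cofactors of I−A, C_ij = (−1)^(i+j)·(minor ij) (rows/columns in the sector order above):
  C_11 = (0.85)(0.95) − (-0.10)(-0.45) = 0.7625
  C_12 = −[(-0.30)(0.95) − (-0.10)(-0.10)] = 0.2950
  C_13 = (-0.30)(-0.45) − (0.85)(-0.10) = 0.2200
  C_21 = −[(0.00)(0.95) − (0.00)(-0.45)] = 0.0000
  C_22 = (0.60)(0.95) − (0.00)(-0.10) = 0.5700
  C_23 = −[(0.60)(-0.45) − (0.00)(-0.10)] = 0.2700
  C_31 = (0.00)(-0.10) − (0.00)(0.85) = 0.0000
  C_32 = −[(0.60)(-0.10) − (0.00)(-0.30)] = 0.0600
  C_33 = (0.60)(0.85) − (0.00)(-0.30) = 0.5100
det(I−A) = Σ_j (I−A)_1j·C_1j = (0.60)(0.7625) + (0.00)(0.2950) + (0.00)(0.2200) = 0.4575
adj(I−A) = Cᵀ =
  [ 0.7625   0.0000   0.0000]
  [ 0.2950   0.5700   0.0600]
  [ 0.2200   0.2700   0.5100]
(I − A)⁻¹ = adj(I−A) / det(I−A) ≈
  [   1.6667     0.0000     0.0000]
  [   0.6448     1.2459     0.1311]
  [   0.4809     0.5902     1.1148]
Δx = (I − A)⁻¹ Δd with Δd having +30 in the Gas component and 0 elsewhere.
So Δx_2 = L_23 · (+30), where L_23 = adj(I−A)_23 / det(I−A) = 0.0600 / 0.4575.
Δx_2 = 0.0600 × (+30) / 0.4575 = 1.80 / 0.4575 ≈ 3.93.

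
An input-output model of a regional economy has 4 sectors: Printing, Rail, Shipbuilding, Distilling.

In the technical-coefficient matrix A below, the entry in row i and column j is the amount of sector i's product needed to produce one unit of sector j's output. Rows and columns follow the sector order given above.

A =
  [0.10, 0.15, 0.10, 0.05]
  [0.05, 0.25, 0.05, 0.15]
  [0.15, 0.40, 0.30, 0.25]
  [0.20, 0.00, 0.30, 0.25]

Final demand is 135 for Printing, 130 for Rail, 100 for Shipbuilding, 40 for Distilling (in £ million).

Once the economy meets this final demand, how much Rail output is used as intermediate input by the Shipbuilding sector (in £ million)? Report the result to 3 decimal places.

z_RS = 23.821

I − A =
  [   0.90    -0.15    -0.10    -0.05]
  [  -0.05     0.75    -0.05    -0.15]
  [  -0.15    -0.40     0.70    -0.25]
  [  -0.20     0.00    -0.30     0.75]
Compute the cofactors C_ij = (−1)^(i+j)·(3×3 minor ij) of I−A; the adjugate is their transpose:
adj(I−A) = Cᵀ =
  [ 0.304500   0.103500   0.079875   0.067625]
  [ 0.058375   0.379500   0.081250   0.106875]
  [ 0.148875   0.290375   0.488625   0.230875]
  [ 0.140750   0.143750   0.216750   0.434875]
det(I−A) = Σ_j (I−A)_1j·C_1j = (0.90)(0.304500) + (-0.15)(0.058375) + (-0.10)(0.148875) + (-0.05)(0.140750) = 0.24336875
(I − A)⁻¹ = adj(I−A) / det(I−A) ≈
  [   1.2512     0.4253     0.3282     0.2779]
  [   0.2399     1.5594     0.3339     0.4391]
  [   0.6117     1.1931     2.0078     0.9487]
  [   0.5783     0.5907     0.8906     1.7869]
First solve x = (I − A)⁻¹ d = adj(I−A)·d / det(I−A); in particular x_S = (0.148875·135 + 0.290375·130 + 0.488625·100 + 0.230875·40) / 0.24336875 = 115.944375 / 0.24336875 ≈ 476.41439.
Intermediate flow from R to S: z_RS = a_RS · x_S = 0.05 × 115.944375 / 0.24336875 = 5.79721875 / 0.24336875 ≈ 23.821.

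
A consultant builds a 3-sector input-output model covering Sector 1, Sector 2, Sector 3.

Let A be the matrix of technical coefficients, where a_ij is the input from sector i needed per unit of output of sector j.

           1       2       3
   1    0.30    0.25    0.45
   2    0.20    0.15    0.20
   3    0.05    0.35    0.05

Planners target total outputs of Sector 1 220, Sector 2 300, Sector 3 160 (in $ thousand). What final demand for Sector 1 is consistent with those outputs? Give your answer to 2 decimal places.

d_1 = 7.00

I − A =
  [   0.70    -0.25    -0.45]
  [  -0.20     0.85    -0.20]
  [  -0.05    -0.35     0.95]
d = (I − A) x:
  d_1 = (+0.70)·220 + (-0.25)·300 + (-0.45)·160 = 7.00
  d_2 = (-0.20)·220 + (+0.85)·300 + (-0.20)·160 = 179.00
  d_3 = (-0.05)·220 + (-0.35)·300 + (+0.95)·160 = 36.00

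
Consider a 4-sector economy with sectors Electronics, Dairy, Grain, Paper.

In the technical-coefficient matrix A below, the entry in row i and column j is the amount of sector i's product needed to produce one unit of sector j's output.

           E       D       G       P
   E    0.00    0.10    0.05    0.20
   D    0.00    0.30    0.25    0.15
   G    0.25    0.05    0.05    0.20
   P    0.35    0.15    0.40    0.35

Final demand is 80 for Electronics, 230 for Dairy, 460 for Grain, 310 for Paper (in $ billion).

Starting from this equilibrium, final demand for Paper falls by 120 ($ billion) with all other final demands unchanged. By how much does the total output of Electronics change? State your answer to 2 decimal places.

Δx_E = -74.11

I − A =
  [   1.00    -0.10    -0.05    -0.20]
  [   0.00     0.70    -0.25    -0.15]
  [  -0.25    -0.05     0.95    -0.20]
  [  -0.35    -0.15    -0.40     0.65]
Compute the cofactors C_ij = (−1)^(i+j)·(3×3 minor ij) of I−A; the adjugate is their transpose:
adj(I−A) = Cᵀ =
  [ 0.336250   0.089375   0.107375   0.157125]
  [ 0.123000   0.439375   0.207625   0.203125]
  [ 0.159750   0.089750   0.378250   0.186250]
  [ 0.307750   0.204750   0.338500   0.637500]
det(I−A) = Σ_j (I−A)_1j·C_1j = (1.00)(0.336250) + (-0.10)(0.123000) + (-0.05)(0.159750) + (-0.20)(0.307750) = 0.2544125
(I − A)⁻¹ = adj(I−A) / det(I−A) ≈
  [   1.3217     0.3513     0.4221     0.6176]
  [   0.4835     1.7270     0.8161     0.7984]
  [   0.6279     0.3528     1.4868     0.7321]
  [   1.2096     0.8048     1.3305     2.5058]
Δx = (I − A)⁻¹ Δd with Δd having -120 in the Paper component and 0 elsewhere.
So Δx_E = L_EP · (-120), where L_EP = adj(I−A)_EP / det(I−A) = 0.157125 / 0.2544125.
Δx_E = 0.157125 × (-120) / 0.2544125 = -18.855 / 0.2544125 ≈ -74.11.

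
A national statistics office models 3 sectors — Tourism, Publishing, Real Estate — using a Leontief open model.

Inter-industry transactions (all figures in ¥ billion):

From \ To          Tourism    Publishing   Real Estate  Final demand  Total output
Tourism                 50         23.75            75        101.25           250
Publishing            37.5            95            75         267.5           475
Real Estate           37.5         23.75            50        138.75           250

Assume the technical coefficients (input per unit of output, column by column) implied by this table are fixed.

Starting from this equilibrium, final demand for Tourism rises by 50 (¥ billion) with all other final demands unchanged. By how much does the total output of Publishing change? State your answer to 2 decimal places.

Technical coefficients a_ij = z_ij / X_j:
  a_TT = 50/250 = 0.20, a_PT = 37.5/250 = 0.15, a_RT = 37.5/250 = 0.15
  a_TP = 23.75/475 = 0.05, a_PP = 95/475 = 0.20, a_RP = 23.75/475 = 0.05
  a_TR = 75/250 = 0.30, a_PR = 75/250 = 0.30, a_RR = 50/250 = 0.20
I − A =
  [   0.80    -0.05    -0.30]
  [  -0.15     0.80    -0.30]
  [  -0.15    -0.05     0.80]
Cofactors of I−A, C_ij = (−1)^(i+j)·(minor ij) (rows/columns in the sector order above):
  C_11 = (0.80)(0.80) − (-0.30)(-0.05) = 0.6250
  C_12 = −[(-0.15)(0.80) − (-0.30)(-0.15)] = 0.1650
  C_13 = (-0.15)(-0.05) − (0.80)(-0.15) = 0.1275
  C_21 = −[(-0.05)(0.80) − (-0.30)(-0.05)] = 0.0550
  C_22 = (0.80)(0.80) − (-0.30)(-0.15) = 0.5950
  C_23 = −[(0.80)(-0.05) − (-0.05)(-0.15)] = 0.0475
  C_31 = (-0.05)(-0.30) − (-0.30)(0.80) = 0.2550
  C_32 = −[(0.80)(-0.30) − (-0.30)(-0.15)] = 0.2850
  C_33 = (0.80)(0.80) − (-0.05)(-0.15) = 0.6325
det(I−A) = Σ_j (I−A)_1j·C_1j = (0.80)(0.6250) + (-0.05)(0.1650) + (-0.30)(0.1275) = 0.4535
adj(I−A) = Cᵀ =
  [ 0.6250   0.0550   0.2550]
  [ 0.1650   0.5950   0.2850]
  [ 0.1275   0.0475   0.6325]
(I − A)⁻¹ = adj(I−A) / det(I−A) ≈
  [   1.3782     0.1213     0.5623]
  [   0.3638     1.3120     0.6284]
  [   0.2811     0.1047     1.3947]
Δx = (I − A)⁻¹ Δd with Δd having +50 in the Tourism component and 0 elsewhere.
So Δx_P = L_PT · (+50), where L_PT = adj(I−A)_PT / det(I−A) = 0.1650 / 0.4535.
Δx_P = 0.1650 × (+50) / 0.4535 = 8.25 / 0.4535 ≈ 18.19.

Δx_P = 18.19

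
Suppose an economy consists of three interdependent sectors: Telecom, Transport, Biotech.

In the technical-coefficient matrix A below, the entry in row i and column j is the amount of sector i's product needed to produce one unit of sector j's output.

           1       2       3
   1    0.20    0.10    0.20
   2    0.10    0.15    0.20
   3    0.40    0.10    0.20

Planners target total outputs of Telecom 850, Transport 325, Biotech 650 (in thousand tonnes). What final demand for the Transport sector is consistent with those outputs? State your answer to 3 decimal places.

d_2 = 61.250

I − A =
  [   0.80    -0.10    -0.20]
  [  -0.10     0.85    -0.20]
  [  -0.40    -0.10     0.80]
d = (I − A) x:
  d_1 = (+0.80)·850 + (-0.10)·325 + (-0.20)·650 = 517.500
  d_2 = (-0.10)·850 + (+0.85)·325 + (-0.20)·650 = 61.250
  d_3 = (-0.40)·850 + (-0.10)·325 + (+0.80)·650 = 147.500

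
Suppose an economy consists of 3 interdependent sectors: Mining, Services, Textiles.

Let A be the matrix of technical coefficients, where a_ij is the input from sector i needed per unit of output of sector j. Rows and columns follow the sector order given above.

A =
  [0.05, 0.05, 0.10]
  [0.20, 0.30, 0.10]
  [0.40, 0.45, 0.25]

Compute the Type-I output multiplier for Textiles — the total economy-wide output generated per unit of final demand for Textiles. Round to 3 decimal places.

m_T = 2.063

I − A =
  [   0.95    -0.05    -0.10]
  [  -0.20     0.70    -0.10]
  [  -0.40    -0.45     0.75]
Cofactors of I−A, C_ij = (−1)^(i+j)·(minor ij) (rows/columns in the sector order above):
  C_11 = (0.70)(0.75) − (-0.10)(-0.45) = 0.4800
  C_12 = −[(-0.20)(0.75) − (-0.10)(-0.40)] = 0.1900
  C_13 = (-0.20)(-0.45) − (0.70)(-0.40) = 0.3700
  C_21 = −[(-0.05)(0.75) − (-0.10)(-0.45)] = 0.0825
  C_22 = (0.95)(0.75) − (-0.10)(-0.40) = 0.6725
  C_23 = −[(0.95)(-0.45) − (-0.05)(-0.40)] = 0.4475
  C_31 = (-0.05)(-0.10) − (-0.10)(0.70) = 0.0750
  C_32 = −[(0.95)(-0.10) − (-0.10)(-0.20)] = 0.1150
  C_33 = (0.95)(0.70) − (-0.05)(-0.20) = 0.6550
det(I−A) = Σ_j (I−A)_1j·C_1j = (0.95)(0.4800) + (-0.05)(0.1900) + (-0.10)(0.3700) = 0.4095
adj(I−A) = Cᵀ =
  [ 0.4800   0.0825   0.0750]
  [ 0.1900   0.6725   0.1150]
  [ 0.3700   0.4475   0.6550]
(I − A)⁻¹ = adj(I−A) / det(I−A) ≈
  [   1.1722     0.2015     0.1832]
  [   0.4640     1.6422     0.2808]
  [   0.9035     1.0928     1.5995]
The output multiplier for sector j is the column-j sum of the Leontief inverse (I − A)⁻¹ = adj(I−A) / det(I−A).
Column T of adj(I−A): (0.0750, 0.1150, 0.6550); det(I−A) = 0.4095.
m_T = (0.0750 + 0.1150 + 0.6550) / 0.4095 = 0.845 / 0.4095 ≈ 2.063.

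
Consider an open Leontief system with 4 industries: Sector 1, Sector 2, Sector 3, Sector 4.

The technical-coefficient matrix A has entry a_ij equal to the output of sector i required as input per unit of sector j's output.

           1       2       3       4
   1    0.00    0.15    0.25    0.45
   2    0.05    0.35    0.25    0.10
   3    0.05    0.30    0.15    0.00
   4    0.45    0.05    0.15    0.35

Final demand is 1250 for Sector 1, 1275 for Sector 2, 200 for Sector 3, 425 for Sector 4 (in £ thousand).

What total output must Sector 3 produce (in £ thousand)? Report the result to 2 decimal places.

x_3 = 1743.42

I − A =
  [   1.00    -0.15    -0.25    -0.45]
  [  -0.05     0.65    -0.25    -0.10]
  [  -0.05    -0.30     0.85     0.00]
  [  -0.45    -0.05    -0.15     0.65]
Compute the cofactors C_ij = (−1)^(i+j)·(3×3 minor ij) of I−A; the adjugate is their transpose:
adj(I−A) = Cᵀ =
  [ 0.301625   0.171000   0.180500   0.235125]
  [ 0.074750   0.368875   0.149625   0.108500]
  [ 0.044125   0.140250   0.273125   0.052125]
  [ 0.224750   0.179125   0.199500   0.457375]
det(I−A) = Σ_j (I−A)_1j·C_1j = (1.00)(0.301625) + (-0.15)(0.074750) + (-0.25)(0.044125) + (-0.45)(0.224750) = 0.17824375
(I − A)⁻¹ = adj(I−A) / det(I−A) ≈
  [   1.6922     0.9594     1.0127     1.3191]
  [   0.4194     2.0695     0.8394     0.6087]
  [   0.2476     0.7868     1.5323     0.2924]
  [   1.2609     1.0049     1.1193     2.5660]
x = (I − A)⁻¹ d = adj(I−A)·d / det(I−A), with det(I−A) = 0.17824375:
  x_1 = (0.301625·1250 + 0.171000·1275 + 0.180500·200 + 0.235125·425) / 0.17824375 = 731.084375 / 0.17824375 ≈ 4101.60
  x_2 = (0.074750·1250 + 0.368875·1275 + 0.149625·200 + 0.108500·425) / 0.17824375 = 639.790625 / 0.17824375 ≈ 3589.41
  x_3 = (0.044125·1250 + 0.140250·1275 + 0.273125·200 + 0.052125·425) / 0.17824375 = 310.753125 / 0.17824375 ≈ 1743.42
  x_4 = (0.224750·1250 + 0.179125·1275 + 0.199500·200 + 0.457375·425) / 0.17824375 = 743.60625 / 0.17824375 ≈ 4171.85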